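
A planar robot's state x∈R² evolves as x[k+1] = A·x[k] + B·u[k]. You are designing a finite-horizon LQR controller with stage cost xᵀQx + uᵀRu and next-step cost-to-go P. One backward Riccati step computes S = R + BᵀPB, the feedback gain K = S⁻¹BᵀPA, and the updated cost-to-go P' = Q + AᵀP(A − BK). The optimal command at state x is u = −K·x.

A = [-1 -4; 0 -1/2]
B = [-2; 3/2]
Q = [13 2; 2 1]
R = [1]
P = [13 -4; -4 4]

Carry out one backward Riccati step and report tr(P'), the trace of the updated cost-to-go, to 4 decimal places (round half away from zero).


37.8488

BᵀP = [-32.0000 14.0000]
S = R + BᵀPB = [1] + [85.0000] = [86.0000]
BᵀPA = [32.0000 121.0000]
K = S⁻¹·BᵀPA = [0.3721 1.4070]
A−BK = [-0.2558 -1.1860; -0.5581 -2.6105]
AᵀP(A−BK) = [1.0930 4.9767; 4.9767 22.7558]
P' = Q + AᵀP(A−BK) = [14.0930 6.9767; 6.9767 23.7558]
tr(P') = 37.8488


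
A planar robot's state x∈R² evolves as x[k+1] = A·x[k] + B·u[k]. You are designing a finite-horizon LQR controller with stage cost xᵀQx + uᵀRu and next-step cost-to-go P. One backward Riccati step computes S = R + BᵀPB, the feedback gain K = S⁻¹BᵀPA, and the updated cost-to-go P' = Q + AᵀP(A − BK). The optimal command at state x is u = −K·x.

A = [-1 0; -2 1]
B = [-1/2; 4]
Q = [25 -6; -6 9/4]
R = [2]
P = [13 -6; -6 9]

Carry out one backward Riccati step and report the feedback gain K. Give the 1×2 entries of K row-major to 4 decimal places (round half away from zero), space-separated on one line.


-0.2742 0.2251

BᵀP = [-30.5000 39.0000]
S = R + BᵀPB = [2] + [171.2500] = [173.2500]
BᵀPA = [-47.5000 39.0000]
K = S⁻¹·BᵀPA = [-0.2742 0.2251]
A−BK = [-1.1371 0.1126; -0.9033 0.0996]
AᵀP(A−BK) = [11.9769 -1.3074; -1.3074 0.2208]
P' = Q + AᵀP(A−BK) = [36.9769 -7.3074; -7.3074 2.4708]
tr(P') = 39.4477


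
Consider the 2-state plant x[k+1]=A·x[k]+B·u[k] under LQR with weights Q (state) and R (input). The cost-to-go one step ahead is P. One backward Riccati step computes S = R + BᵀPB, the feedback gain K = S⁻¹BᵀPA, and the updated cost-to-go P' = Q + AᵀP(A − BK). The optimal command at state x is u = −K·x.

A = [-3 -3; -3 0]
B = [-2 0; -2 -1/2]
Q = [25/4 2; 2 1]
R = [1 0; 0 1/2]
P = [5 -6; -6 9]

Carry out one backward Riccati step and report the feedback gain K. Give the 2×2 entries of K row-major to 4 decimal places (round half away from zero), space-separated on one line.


BᵀP = [2.0000 -6.0000; 3.0000 -4.5000]
S = R + BᵀPB = [1 0; 0 1/2] + [8.0000 3.0000; 3.0000 2.2500] = [9.0000 3.0000; 3.0000 2.7500]
BᵀPA = [12.0000 -6.0000; 4.5000 -9.0000]
K = S⁻¹·BᵀPA = [1.2381 0.6667; 0.2857 -4.0000]
A−BK = [-0.5238 -1.6667; -0.3810 -0.6667]
AᵀP(A−BK) = [1.8571 1.0000; 1.0000 13.0000]
P' = Q + AᵀP(A−BK) = [8.1071 3.0000; 3.0000 14.0000]
tr(P') = 22.1071

1.2381 0.6667 0.2857 -4.0000


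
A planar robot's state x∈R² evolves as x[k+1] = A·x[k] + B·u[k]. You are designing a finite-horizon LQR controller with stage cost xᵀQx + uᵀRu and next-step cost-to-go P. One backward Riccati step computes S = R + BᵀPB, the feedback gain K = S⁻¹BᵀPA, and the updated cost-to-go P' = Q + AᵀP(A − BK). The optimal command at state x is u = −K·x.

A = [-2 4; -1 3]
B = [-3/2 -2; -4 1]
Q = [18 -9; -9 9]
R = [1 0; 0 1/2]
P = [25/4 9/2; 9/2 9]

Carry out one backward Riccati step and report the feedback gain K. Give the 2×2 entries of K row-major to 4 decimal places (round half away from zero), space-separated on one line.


BᵀP = [-27.3750 -42.7500; -8.0000 0.0000]
S = R + BᵀPB = [1 0; 0 1/2] + [212.0625 12.0000; 12.0000 16.0000] = [213.0625 12.0000; 12.0000 16.5000]
BᵀPA = [97.5000 -237.7500; 16.0000 -32.0000]
K = S⁻¹·BᵀPA = [0.4202 -1.0496; 0.6641 -1.1760]
A−BK = [-0.0415 0.0735; 0.0167 -0.0225]
AᵀP(A−BK) = [0.4041 -0.8443; -0.8443 1.8167]
P' = Q + AᵀP(A−BK) = [18.4041 -9.8443; -9.8443 10.8167]
tr(P') = 29.2208

0.4202 -1.0496 0.6641 -1.1760


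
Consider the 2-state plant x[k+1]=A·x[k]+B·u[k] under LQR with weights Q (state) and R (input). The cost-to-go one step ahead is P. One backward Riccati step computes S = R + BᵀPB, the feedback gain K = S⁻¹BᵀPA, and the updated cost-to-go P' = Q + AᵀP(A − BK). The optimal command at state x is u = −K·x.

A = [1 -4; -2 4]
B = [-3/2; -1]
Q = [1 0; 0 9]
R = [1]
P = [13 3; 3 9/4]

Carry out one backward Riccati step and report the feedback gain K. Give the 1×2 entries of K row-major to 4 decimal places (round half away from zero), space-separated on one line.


BᵀP = [-22.5000 -6.7500]
S = R + BᵀPB = [1] + [40.5000] = [41.5000]
BᵀPA = [-9.0000 63.0000]
K = S⁻¹·BᵀPA = [-0.2169 1.5181]
A−BK = [0.6747 -1.7229; -2.2169 5.5181]
AᵀP(A−BK) = [8.0482 -20.3373; -20.3373 52.3614]
P' = Q + AᵀP(A−BK) = [9.0482 -20.3373; -20.3373 61.3614]
tr(P') = 70.4096

-0.2169 1.5181


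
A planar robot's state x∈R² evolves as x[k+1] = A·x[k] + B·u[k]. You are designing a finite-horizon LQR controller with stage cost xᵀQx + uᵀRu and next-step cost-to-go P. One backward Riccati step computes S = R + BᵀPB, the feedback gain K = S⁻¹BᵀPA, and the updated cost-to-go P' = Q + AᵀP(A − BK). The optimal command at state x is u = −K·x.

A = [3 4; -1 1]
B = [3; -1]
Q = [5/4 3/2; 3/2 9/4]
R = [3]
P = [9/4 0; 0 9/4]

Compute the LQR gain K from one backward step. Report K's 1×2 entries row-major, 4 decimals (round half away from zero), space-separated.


0.8824 0.9706

BᵀP = [6.7500 -2.2500]
S = R + BᵀPB = [3] + [22.5000] = [25.5000]
BᵀPA = [22.5000 24.7500]
K = S⁻¹·BᵀPA = [0.8824 0.9706]
A−BK = [0.3529 1.0882; -0.1176 1.9706]
AᵀP(A−BK) = [2.6471 2.9118; 2.9118 14.2279]
P' = Q + AᵀP(A−BK) = [3.8971 4.4118; 4.4118 16.4779]
tr(P') = 20.3750


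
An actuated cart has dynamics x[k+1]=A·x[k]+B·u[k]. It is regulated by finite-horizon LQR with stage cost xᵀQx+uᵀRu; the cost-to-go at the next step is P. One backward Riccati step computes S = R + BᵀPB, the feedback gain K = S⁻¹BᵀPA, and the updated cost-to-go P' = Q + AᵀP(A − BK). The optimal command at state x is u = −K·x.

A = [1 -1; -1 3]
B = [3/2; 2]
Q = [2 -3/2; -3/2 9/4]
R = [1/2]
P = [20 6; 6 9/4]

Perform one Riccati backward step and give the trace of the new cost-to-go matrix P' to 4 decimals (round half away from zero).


9.7500

BᵀP = [42.0000 13.5000]
S = R + BᵀPB = [1/2] + [90.0000] = [90.5000]
BᵀPA = [28.5000 -1.5000]
K = S⁻¹·BᵀPA = [0.3149 -0.0166]
A−BK = [0.5276 -0.9751; -1.6298 3.0331]
AᵀP(A−BK) = [1.2749 -2.2776; -2.2776 4.2251]
P' = Q + AᵀP(A−BK) = [3.2749 -3.7776; -3.7776 6.4751]
tr(P') = 9.7500


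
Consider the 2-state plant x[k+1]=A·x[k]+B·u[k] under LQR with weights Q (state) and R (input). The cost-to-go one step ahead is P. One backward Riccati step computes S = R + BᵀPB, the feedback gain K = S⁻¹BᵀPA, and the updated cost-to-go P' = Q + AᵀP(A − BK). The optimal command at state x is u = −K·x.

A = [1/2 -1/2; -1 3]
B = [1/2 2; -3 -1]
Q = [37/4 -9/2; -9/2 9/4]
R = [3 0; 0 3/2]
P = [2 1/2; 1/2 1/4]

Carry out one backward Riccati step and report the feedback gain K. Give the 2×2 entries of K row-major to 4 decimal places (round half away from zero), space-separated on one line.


BᵀP = [-0.5000 -0.5000; 3.5000 0.7500]
S = R + BᵀPB = [3 0; 0 3/2] + [1.2500 -0.5000; -0.5000 6.2500] = [4.2500 -0.5000; -0.5000 7.7500]
BᵀPA = [0.2500 -1.2500; 1.0000 0.5000]
K = S⁻¹·BᵀPA = [0.0746 -0.2887; 0.1338 0.0459]
A−BK = [0.1950 -0.4474; -0.6424 2.1797]
AᵀP(A−BK) = [0.0975 -0.2237; -0.2237 0.8662]
P' = Q + AᵀP(A−BK) = [9.3475 -4.7237; -4.7237 3.1162]
tr(P') = 12.4637

0.0746 -0.2887 0.1338 0.0459


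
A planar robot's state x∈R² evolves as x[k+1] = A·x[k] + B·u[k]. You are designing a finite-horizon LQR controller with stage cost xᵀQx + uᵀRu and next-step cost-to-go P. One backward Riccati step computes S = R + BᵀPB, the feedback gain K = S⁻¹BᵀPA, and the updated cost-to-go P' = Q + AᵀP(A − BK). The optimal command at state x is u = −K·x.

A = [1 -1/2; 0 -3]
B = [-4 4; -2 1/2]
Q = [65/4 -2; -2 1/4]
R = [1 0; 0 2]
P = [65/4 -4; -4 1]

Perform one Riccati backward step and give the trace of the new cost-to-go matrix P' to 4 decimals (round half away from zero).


BᵀP = [-57.0000 14.0000; 63.0000 -15.5000]
S = R + BᵀPB = [1 0; 0 2] + [200.0000 -221.0000; -221.0000 244.2500] = [201.0000 -221.0000; -221.0000 246.2500]
BᵀPA = [-57.0000 -13.5000; 63.0000 15.0000]
K = S⁻¹·BᵀPA = [-0.1728 -0.0143; 0.1007 0.0481]
A−BK = [-0.0942 -0.7495; -0.3960 -3.0527]
AᵀP(A−BK) = [0.0527 0.0309; 0.0309 0.1482]
P' = Q + AᵀP(A−BK) = [16.3027 -1.9691; -1.9691 0.3982]
tr(P') = 16.7010

16.7010


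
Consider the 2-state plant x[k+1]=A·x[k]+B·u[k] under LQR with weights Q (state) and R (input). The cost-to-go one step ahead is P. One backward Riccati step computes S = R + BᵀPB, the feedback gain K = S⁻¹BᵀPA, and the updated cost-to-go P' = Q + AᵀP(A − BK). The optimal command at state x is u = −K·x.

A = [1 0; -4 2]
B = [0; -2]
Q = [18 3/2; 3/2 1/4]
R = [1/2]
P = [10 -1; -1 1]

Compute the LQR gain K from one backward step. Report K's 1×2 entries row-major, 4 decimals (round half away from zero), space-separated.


2.2222 -0.8889

BᵀP = [2.0000 -2.0000]
S = R + BᵀPB = [1/2] + [4.0000] = [4.5000]
BᵀPA = [10.0000 -4.0000]
K = S⁻¹·BᵀPA = [2.2222 -0.8889]
A−BK = [1.0000 0.0000; 0.4444 0.2222]
AᵀP(A−BK) = [11.7778 -1.1111; -1.1111 0.4444]
P' = Q + AᵀP(A−BK) = [29.7778 0.3889; 0.3889 0.6944]
tr(P') = 30.4722


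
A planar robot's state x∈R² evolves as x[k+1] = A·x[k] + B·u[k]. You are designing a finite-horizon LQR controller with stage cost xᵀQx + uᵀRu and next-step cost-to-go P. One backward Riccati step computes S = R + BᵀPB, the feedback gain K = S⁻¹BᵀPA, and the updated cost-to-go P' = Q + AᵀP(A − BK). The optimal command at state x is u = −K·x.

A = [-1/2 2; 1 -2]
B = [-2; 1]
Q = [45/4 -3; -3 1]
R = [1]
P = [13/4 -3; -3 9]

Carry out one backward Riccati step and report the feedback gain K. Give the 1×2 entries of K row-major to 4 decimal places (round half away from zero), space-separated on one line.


BᵀP = [-9.5000 15.0000]
S = R + BᵀPB = [1] + [34.0000] = [35.0000]
BᵀPA = [19.7500 -49.0000]
K = S⁻¹·BᵀPA = [0.5643 -1.4000]
A−BK = [0.6286 -0.8000; 0.4357 -0.6000]
AᵀP(A−BK) = [1.6679 -2.6000; -2.6000 4.4000]
P' = Q + AᵀP(A−BK) = [12.9179 -5.6000; -5.6000 5.4000]
tr(P') = 18.3179

0.5643 -1.4000


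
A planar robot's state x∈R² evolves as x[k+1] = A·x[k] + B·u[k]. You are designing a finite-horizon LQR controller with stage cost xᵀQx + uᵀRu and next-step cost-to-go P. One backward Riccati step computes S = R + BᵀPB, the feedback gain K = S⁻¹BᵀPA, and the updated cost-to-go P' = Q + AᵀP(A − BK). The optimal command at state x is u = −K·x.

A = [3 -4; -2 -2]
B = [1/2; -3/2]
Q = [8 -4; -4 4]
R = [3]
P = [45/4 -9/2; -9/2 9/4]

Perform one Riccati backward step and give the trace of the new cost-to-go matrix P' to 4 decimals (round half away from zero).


77.4654

BᵀP = [12.3750 -5.6250]
S = R + BᵀPB = [3] + [14.6250] = [17.6250]
BᵀPA = [48.3750 -38.2500]
K = S⁻¹·BᵀPA = [2.7447 -2.1702]
A−BK = [1.6277 -2.9149; 2.1170 -5.2553]
AᵀP(A−BK) = [31.4761 -30.0160; -30.0160 33.9894]
P' = Q + AᵀP(A−BK) = [39.4761 -34.0160; -34.0160 37.9894]
tr(P') = 77.4654


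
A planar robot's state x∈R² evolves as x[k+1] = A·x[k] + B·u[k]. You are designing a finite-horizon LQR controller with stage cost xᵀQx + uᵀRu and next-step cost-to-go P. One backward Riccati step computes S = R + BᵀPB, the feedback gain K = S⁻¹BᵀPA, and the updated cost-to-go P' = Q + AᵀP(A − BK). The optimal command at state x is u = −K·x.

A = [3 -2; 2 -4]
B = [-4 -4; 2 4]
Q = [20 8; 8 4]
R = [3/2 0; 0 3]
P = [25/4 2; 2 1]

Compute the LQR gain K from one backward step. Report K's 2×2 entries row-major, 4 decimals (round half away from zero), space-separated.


-1.3220 1.4237 0.3695 -0.6441

BᵀP = [-21.0000 -6.0000; -17.0000 -4.0000]
S = R + BᵀPB = [3/2 0; 0 3] + [72.0000 60.0000; 60.0000 52.0000] = [73.5000 60.0000; 60.0000 55.0000]
BᵀPA = [-75.0000 66.0000; -59.0000 50.0000]
K = S⁻¹·BᵀPA = [-1.3220 1.4237; 0.3695 -0.6441]
A−BK = [-0.8102 1.1186; 3.1661 -4.2712]
AᵀP(A−BK) = [6.8975 -8.7203; -8.7203 11.2373]
P' = Q + AᵀP(A−BK) = [26.8975 -0.7203; -0.7203 15.2373]
tr(P') = 42.1347


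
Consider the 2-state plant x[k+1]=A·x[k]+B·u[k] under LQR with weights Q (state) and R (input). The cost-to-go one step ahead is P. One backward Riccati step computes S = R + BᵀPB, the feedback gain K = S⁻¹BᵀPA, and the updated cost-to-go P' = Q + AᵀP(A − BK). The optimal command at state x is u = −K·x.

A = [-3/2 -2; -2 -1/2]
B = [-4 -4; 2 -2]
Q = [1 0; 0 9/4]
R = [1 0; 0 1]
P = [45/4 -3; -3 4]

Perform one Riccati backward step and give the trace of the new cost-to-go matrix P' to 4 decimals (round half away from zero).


3.9534

BᵀP = [-51.0000 20.0000; -39.0000 4.0000]
S = R + BᵀPB = [1 0; 0 1] + [244.0000 164.0000; 164.0000 148.0000] = [245.0000 164.0000; 164.0000 149.0000]
BᵀPA = [36.5000 92.0000; 50.5000 76.0000]
K = S⁻¹·BᵀPA = [-0.2959 0.1295; 0.6646 0.3676]
A−BK = [-0.0251 -0.0119; -0.0789 -0.0238]
AᵀP(A−BK) = [0.5494 0.2122; 0.2122 0.1540]
P' = Q + AᵀP(A−BK) = [1.5494 0.2122; 0.2122 2.4040]
tr(P') = 3.9534


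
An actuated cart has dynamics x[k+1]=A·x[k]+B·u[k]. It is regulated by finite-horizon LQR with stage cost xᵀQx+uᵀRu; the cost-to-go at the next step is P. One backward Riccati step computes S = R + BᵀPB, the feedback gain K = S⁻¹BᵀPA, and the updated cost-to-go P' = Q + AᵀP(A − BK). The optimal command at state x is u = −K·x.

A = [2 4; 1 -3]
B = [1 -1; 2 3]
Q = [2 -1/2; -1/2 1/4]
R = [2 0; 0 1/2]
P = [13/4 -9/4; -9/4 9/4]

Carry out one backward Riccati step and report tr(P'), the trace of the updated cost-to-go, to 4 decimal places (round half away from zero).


8.7505

BᵀP = [-1.2500 2.2500; -10.0000 9.0000]
S = R + BᵀPB = [2 0; 0 1/2] + [3.2500 8.0000; 8.0000 37.0000] = [5.2500 8.0000; 8.0000 37.5000]
BᵀPA = [-0.2500 -11.7500; -11.0000 -67.0000]
K = S⁻¹·BᵀPA = [0.5917 0.7178; -0.4196 -1.9398]
A−BK = [0.9887 1.3424; 1.0753 1.3838]
AᵀP(A−BK) = [1.7827 2.5917; 2.5917 4.7178]
P' = Q + AᵀP(A−BK) = [3.7827 2.0917; 2.0917 4.9678]
tr(P') = 8.7505


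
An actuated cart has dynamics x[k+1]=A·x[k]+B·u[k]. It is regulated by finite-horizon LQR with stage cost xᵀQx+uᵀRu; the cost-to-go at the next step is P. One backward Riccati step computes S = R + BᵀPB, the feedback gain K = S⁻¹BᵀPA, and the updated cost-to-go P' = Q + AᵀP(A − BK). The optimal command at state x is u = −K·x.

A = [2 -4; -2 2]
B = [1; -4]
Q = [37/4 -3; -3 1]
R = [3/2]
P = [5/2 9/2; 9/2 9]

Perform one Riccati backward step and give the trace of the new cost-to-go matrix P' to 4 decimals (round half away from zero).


15.0982

BᵀP = [-15.5000 -31.5000]
S = R + BᵀPB = [3/2] + [110.5000] = [112.0000]
BᵀPA = [32.0000 -1.0000]
K = S⁻¹·BᵀPA = [0.2857 -0.0089]
A−BK = [1.7143 -3.9911; -0.8571 1.9643]
AᵀP(A−BK) = [0.8571 -1.7143; -1.7143 3.9911]
P' = Q + AᵀP(A−BK) = [10.1071 -4.7143; -4.7143 4.9911]
tr(P') = 15.0982


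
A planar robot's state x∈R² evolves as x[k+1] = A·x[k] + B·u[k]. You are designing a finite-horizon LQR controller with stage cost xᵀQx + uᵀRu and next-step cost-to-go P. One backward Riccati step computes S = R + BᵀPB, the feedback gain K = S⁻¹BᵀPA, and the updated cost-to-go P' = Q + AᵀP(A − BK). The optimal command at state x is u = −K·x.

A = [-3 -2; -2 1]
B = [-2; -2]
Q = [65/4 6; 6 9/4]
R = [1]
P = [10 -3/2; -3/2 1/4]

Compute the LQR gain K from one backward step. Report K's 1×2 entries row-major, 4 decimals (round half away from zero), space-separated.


BᵀP = [-17.0000 2.5000]
S = R + BᵀPB = [1] + [29.0000] = [30.0000]
BᵀPA = [46.0000 36.5000]
K = S⁻¹·BᵀPA = [1.5333 1.2167]
A−BK = [0.0667 0.4333; 1.0667 3.4333]
AᵀP(A−BK) = [2.4667 2.0333; 2.0333 1.8417]
P' = Q + AᵀP(A−BK) = [18.7167 8.0333; 8.0333 4.0917]
tr(P') = 22.8083

1.5333 1.2167


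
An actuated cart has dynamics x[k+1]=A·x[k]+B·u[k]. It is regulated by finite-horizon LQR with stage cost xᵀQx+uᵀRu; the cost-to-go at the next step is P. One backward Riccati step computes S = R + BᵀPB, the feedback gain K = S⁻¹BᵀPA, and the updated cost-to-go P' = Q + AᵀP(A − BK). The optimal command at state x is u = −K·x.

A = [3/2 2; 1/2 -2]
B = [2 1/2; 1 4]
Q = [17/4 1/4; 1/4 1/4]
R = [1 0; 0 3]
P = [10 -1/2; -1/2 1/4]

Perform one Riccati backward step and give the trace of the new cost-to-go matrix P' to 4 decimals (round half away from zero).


7.3205

BᵀP = [19.5000 -0.7500; 3.0000 0.7500]
S = R + BᵀPB = [1 0; 0 3] + [38.2500 6.7500; 6.7500 4.5000] = [39.2500 6.7500; 6.7500 7.5000]
BᵀPA = [28.8750 40.5000; 4.8750 4.5000]
K = S⁻¹·BᵀPA = [0.7381 1.0987; -0.0143 -0.3888]
A−BK = [0.0309 -0.0030; -0.1809 -1.5433]
AᵀP(A−BK) = [0.5688 0.9201; 0.9201 2.2517]
P' = Q + AᵀP(A−BK) = [4.8188 1.1701; 1.1701 2.5017]
tr(P') = 7.3205


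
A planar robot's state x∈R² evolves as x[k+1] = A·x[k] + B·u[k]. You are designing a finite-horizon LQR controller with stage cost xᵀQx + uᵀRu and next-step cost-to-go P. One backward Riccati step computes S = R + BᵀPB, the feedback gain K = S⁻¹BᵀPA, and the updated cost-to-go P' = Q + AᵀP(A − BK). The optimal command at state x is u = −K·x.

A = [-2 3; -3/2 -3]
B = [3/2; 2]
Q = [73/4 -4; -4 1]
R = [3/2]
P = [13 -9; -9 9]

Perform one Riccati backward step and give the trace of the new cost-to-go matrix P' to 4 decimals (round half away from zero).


383.6912

BᵀP = [1.5000 4.5000]
S = R + BᵀPB = [3/2] + [11.2500] = [12.7500]
BᵀPA = [-9.7500 -9.0000]
K = S⁻¹·BᵀPA = [-0.7647 -0.7059]
A−BK = [-0.8529 4.0588; 0.0294 -1.5882]
AᵀP(A−BK) = [10.7941 -57.8824; -57.8824 353.6471]
P' = Q + AᵀP(A−BK) = [29.0441 -61.8824; -61.8824 354.6471]
tr(P') = 383.6912


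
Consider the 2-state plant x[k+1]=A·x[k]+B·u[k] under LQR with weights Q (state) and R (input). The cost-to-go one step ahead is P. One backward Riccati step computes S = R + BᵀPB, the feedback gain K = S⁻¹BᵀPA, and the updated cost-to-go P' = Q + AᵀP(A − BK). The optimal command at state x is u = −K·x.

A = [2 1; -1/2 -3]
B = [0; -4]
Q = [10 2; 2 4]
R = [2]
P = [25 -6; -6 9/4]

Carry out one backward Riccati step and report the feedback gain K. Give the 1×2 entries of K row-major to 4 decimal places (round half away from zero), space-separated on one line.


BᵀP = [24.0000 -9.0000]
S = R + BᵀPB = [2] + [36.0000] = [38.0000]
BᵀPA = [52.5000 51.0000]
K = S⁻¹·BᵀPA = [1.3816 1.3421]
A−BK = [2.0000 1.0000; 5.0263 2.3684]
AᵀP(A−BK) = [40.0296 21.9145; 21.9145 12.8026]
P' = Q + AᵀP(A−BK) = [50.0296 23.9145; 23.9145 16.8026]
tr(P') = 66.8322

1.3816 1.3421


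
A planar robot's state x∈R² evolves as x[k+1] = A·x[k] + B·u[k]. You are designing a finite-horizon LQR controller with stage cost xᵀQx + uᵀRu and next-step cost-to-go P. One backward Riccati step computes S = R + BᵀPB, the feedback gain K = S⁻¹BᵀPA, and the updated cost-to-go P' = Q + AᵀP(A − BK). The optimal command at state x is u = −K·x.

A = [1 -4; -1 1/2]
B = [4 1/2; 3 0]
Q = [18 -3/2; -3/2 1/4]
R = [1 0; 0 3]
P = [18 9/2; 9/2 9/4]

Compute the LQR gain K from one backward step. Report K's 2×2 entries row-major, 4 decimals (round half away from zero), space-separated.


BᵀP = [85.5000 24.7500; 9.0000 2.2500]
S = R + BᵀPB = [1 0; 0 3] + [416.2500 42.7500; 42.7500 4.5000] = [417.2500 42.7500; 42.7500 7.5000]
BᵀPA = [60.7500 -329.6250; 6.7500 -34.8750]
K = S⁻¹·BᵀPA = [0.1283 -0.7538; 0.1685 -0.3534]
A−BK = [0.4024 -0.8082; -1.3850 2.7613]
AᵀP(A−BK) = [2.3164 -4.6970; -4.6970 9.7710]
P' = Q + AᵀP(A−BK) = [20.3164 -6.1970; -6.1970 10.0210]
tr(P') = 30.3374

0.1283 -0.7538 0.1685 -0.3534


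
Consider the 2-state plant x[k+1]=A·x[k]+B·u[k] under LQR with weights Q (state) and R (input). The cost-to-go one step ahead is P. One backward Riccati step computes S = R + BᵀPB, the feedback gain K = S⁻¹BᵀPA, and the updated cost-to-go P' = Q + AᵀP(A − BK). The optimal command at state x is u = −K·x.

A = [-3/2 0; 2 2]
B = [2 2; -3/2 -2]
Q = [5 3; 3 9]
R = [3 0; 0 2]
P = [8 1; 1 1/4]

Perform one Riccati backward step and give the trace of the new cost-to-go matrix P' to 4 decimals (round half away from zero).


BᵀP = [14.5000 1.6250; 14.0000 1.5000]
S = R + BᵀPB = [3 0; 0 2] + [26.5625 25.7500; 25.7500 25.0000] = [29.5625 25.7500; 25.7500 27.0000]
BᵀPA = [-18.5000 3.2500; -18.0000 3.0000]
K = S⁻¹·BᵀPA = [-0.2664 0.0777; -0.4126 0.0370]
A−BK = [-0.1420 -0.2294; 0.7752 2.1906]
AᵀP(A−BK) = [0.6448 0.1036; 0.1036 0.6364]
P' = Q + AᵀP(A−BK) = [5.6448 3.1036; 3.1036 9.6364]
tr(P') = 15.2812

15.2812


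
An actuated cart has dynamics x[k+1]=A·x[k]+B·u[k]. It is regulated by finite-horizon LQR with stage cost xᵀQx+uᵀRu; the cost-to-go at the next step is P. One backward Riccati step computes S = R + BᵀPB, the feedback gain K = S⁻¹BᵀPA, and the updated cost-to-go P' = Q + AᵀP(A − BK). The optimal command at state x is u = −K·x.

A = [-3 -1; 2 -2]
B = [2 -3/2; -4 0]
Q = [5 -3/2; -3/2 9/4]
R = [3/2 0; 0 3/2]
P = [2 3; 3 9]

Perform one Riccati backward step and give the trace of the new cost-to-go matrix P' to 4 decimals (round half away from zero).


11.5936

BᵀP = [-8.0000 -30.0000; -3.0000 -4.5000]
S = R + BᵀPB = [3/2 0; 0 3/2] + [104.0000 12.0000; 12.0000 4.5000] = [105.5000 12.0000; 12.0000 6.0000]
BᵀPA = [-36.0000 68.0000; 0.0000 12.0000]
K = S⁻¹·BᵀPA = [-0.4417 0.5399; 0.8834 0.9202]
A−BK = [-0.7914 -0.6994; 0.2331 0.1595]
AᵀP(A−BK) = [2.0982 1.4356; 1.4356 2.2454]
P' = Q + AᵀP(A−BK) = [7.0982 -0.0644; -0.0644 4.4954]
tr(P') = 11.5936


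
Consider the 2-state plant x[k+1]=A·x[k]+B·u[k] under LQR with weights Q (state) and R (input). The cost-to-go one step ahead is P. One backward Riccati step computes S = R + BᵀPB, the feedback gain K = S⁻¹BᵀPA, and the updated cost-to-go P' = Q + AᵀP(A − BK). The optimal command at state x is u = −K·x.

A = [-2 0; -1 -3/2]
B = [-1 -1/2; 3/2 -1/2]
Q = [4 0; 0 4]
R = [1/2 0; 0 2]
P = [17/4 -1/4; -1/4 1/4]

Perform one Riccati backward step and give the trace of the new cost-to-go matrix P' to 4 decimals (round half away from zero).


11.7863

BᵀP = [-4.6250 0.6250; -2.0000 0.0000]
S = R + BᵀPB = [1/2 0; 0 2] + [5.5625 2.0000; 2.0000 1.0000] = [6.0625 2.0000; 2.0000 3.0000]
BᵀPA = [8.6250 -0.9375; 4.0000 0.0000]
K = S⁻¹·BᵀPA = [1.2599 -0.1982; 0.4934 0.1322]
A−BK = [-0.4934 -0.1322; -2.6432 -1.1366]
AᵀP(A−BK) = [3.4097 0.8062; 0.8062 0.3767]
P' = Q + AᵀP(A−BK) = [7.4097 0.8062; 0.8062 4.3767]
tr(P') = 11.7863


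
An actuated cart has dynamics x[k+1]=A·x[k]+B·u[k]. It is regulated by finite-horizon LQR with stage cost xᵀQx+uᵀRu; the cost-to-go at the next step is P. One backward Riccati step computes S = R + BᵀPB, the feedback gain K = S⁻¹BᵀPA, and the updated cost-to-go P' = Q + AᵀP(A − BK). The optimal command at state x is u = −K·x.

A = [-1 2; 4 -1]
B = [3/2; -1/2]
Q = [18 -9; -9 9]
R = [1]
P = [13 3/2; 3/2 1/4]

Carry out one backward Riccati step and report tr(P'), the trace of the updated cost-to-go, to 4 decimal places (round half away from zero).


29.9131

BᵀP = [18.7500 2.1250]
S = R + BᵀPB = [1] + [27.0625] = [28.0625]
BᵀPA = [-10.2500 35.3750]
K = S⁻¹·BᵀPA = [-0.3653 1.2606]
A−BK = [-0.4521 0.1091; 3.8174 -0.3697]
AᵀP(A−BK) = [1.2561 -0.5791; -0.5791 1.6570]
P' = Q + AᵀP(A−BK) = [19.2561 -9.5791; -9.5791 10.6570]
tr(P') = 29.9131


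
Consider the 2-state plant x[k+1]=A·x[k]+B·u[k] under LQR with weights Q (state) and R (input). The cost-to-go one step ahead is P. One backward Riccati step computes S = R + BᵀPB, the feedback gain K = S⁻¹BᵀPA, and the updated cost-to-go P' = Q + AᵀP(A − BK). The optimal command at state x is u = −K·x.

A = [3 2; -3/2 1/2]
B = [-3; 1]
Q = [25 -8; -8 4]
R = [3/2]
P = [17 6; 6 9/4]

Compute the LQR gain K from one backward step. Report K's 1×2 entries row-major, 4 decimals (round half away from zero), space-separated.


-0.9224 -0.8106

BᵀP = [-45.0000 -15.7500]
S = R + BᵀPB = [3/2] + [119.2500] = [120.7500]
BᵀPA = [-111.3750 -97.8750]
K = S⁻¹·BᵀPA = [-0.9224 -0.8106]
A−BK = [0.2329 -0.4317; -0.5776 1.3106]
AᵀP(A−BK) = [1.3346 1.0365; 1.0365 1.2290]
P' = Q + AᵀP(A−BK) = [26.3346 -6.9635; -6.9635 5.2290]
tr(P') = 31.5637


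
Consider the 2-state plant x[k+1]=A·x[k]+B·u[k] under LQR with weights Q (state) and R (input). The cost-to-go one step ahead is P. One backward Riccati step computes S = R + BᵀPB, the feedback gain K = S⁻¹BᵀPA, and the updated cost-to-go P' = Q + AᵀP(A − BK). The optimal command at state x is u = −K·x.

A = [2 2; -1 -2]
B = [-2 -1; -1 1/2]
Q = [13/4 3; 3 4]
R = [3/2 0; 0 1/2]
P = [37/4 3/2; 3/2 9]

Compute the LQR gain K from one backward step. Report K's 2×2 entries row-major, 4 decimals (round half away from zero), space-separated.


-0.0383 0.4211 -1.8537 -2.7519

BᵀP = [-20.0000 -12.0000; -8.5000 3.0000]
S = R + BᵀPB = [3/2 0; 0 1/2] + [52.0000 14.0000; 14.0000 10.0000] = [53.5000 14.0000; 14.0000 10.5000]
BᵀPA = [-28.0000 -16.0000; -20.0000 -23.0000]
K = S⁻¹·BᵀPA = [-0.0383 0.4211; -1.8537 -2.7519]
A−BK = [0.0697 0.0902; -0.1114 -0.2030]
AᵀP(A−BK) = [1.8537 2.7519; 2.7519 4.4436]
P' = Q + AᵀP(A−BK) = [5.1037 5.7519; 5.7519 8.4436]
tr(P') = 13.5473


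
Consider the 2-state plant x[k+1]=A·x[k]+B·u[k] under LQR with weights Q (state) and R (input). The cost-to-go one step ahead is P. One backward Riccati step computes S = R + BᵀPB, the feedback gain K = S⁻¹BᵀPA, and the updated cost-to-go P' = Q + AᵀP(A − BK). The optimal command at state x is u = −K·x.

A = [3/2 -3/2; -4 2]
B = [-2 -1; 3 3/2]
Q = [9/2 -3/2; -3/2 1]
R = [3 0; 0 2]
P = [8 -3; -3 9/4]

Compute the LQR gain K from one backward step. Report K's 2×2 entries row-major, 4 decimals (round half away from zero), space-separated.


-0.7117 0.5067 -0.5338 0.3800

BᵀP = [-25.0000 12.7500; -12.5000 6.3750]
S = R + BᵀPB = [3 0; 0 2] + [88.2500 44.1250; 44.1250 22.0625] = [91.2500 44.1250; 44.1250 24.0625]
BᵀPA = [-88.5000 63.0000; -44.2500 31.5000]
K = S⁻¹·BᵀPA = [-0.7117 0.5067; -0.5338 0.3800]
A−BK = [-0.4573 -0.1067; -1.0641 -0.0900]
AᵀP(A−BK) = [3.3906 -1.3458; -1.3458 1.1106]
P' = Q + AᵀP(A−BK) = [7.8906 -2.8458; -2.8458 2.1106]
tr(P') = 10.0011


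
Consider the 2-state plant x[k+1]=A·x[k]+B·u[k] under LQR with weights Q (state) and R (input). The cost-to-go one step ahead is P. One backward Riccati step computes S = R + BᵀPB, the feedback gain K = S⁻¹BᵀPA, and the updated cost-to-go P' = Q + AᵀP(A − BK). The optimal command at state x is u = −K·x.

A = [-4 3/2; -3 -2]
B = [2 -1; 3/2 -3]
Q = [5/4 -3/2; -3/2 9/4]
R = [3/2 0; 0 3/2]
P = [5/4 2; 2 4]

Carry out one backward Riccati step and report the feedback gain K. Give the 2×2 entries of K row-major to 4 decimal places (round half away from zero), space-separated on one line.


-0.8753 0.0859 0.7867 0.3975

BᵀP = [5.5000 10.0000; -7.2500 -14.0000]
S = R + BᵀPB = [3/2 0; 0 3/2] + [26.0000 -35.5000; -35.5000 49.2500] = [27.5000 -35.5000; -35.5000 50.7500]
BᵀPA = [-52.0000 -11.7500; 71.0000 17.1250]
K = S⁻¹·BᵀPA = [-0.8753 0.0859; 0.7867 0.3975]
A−BK = [-1.4626 1.7258; 0.6731 -0.9363]
AᵀP(A−BK) = [2.6260 -0.2576; -0.2576 1.0142]
P' = Q + AᵀP(A−BK) = [3.8760 -1.7576; -1.7576 3.2642]
tr(P') = 7.1402


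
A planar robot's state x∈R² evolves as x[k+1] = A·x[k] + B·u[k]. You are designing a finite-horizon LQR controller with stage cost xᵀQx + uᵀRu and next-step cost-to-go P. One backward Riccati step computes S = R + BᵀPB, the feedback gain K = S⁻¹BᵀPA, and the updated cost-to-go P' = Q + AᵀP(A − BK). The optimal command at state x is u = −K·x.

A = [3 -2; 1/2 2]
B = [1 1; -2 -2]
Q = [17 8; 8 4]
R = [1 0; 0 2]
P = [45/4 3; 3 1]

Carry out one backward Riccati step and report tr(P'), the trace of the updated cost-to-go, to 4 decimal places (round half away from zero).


BᵀP = [5.2500 1.0000; 5.2500 1.0000]
S = R + BᵀPB = [1 0; 0 2] + [3.2500 3.2500; 3.2500 3.2500] = [4.2500 3.2500; 3.2500 5.2500]
BᵀPA = [16.2500 -8.5000; 16.2500 -8.5000]
K = S⁻¹·BᵀPA = [2.7660 -1.4468; 1.3830 -0.7234]
A−BK = [-1.1489 0.1702; 8.7979 -2.3404]
AᵀP(A−BK) = [43.0798 -16.2340; -16.2340 6.5532]
P' = Q + AᵀP(A−BK) = [60.0798 -8.2340; -8.2340 10.5532]
tr(P') = 70.6330

70.6330


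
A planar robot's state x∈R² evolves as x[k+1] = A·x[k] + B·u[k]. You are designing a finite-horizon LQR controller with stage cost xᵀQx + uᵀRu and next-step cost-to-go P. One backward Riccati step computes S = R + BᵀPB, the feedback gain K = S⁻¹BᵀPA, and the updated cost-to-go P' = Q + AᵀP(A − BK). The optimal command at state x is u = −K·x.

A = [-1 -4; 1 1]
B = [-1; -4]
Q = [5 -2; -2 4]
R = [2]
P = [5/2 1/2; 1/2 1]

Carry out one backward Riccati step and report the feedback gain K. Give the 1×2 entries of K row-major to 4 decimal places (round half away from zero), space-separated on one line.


BᵀP = [-4.5000 -4.5000]
S = R + BᵀPB = [2] + [22.5000] = [24.5000]
BᵀPA = [0.0000 13.5000]
K = S⁻¹·BᵀPA = [0.0000 0.5510]
A−BK = [-1.0000 -3.4490; 1.0000 3.2041]
AᵀP(A−BK) = [2.5000 8.5000; 8.5000 29.5612]
P' = Q + AᵀP(A−BK) = [7.5000 6.5000; 6.5000 33.5612]
tr(P') = 41.0612

0.0000 0.5510


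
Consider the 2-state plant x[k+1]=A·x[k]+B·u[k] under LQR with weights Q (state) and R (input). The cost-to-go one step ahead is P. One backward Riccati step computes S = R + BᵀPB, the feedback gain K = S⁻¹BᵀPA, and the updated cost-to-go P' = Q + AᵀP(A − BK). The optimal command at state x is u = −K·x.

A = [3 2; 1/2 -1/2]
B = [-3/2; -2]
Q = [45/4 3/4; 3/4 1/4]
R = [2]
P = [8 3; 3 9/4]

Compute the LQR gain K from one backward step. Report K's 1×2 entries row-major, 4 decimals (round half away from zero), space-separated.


BᵀP = [-18.0000 -9.0000]
S = R + BᵀPB = [2] + [45.0000] = [47.0000]
BᵀPA = [-58.5000 -31.5000]
K = S⁻¹·BᵀPA = [-1.2447 -0.6702]
A−BK = [1.1330 0.9947; -1.9894 -1.8404]
AᵀP(A−BK) = [8.7487 6.7301; 6.7301 5.4508]
P' = Q + AᵀP(A−BK) = [19.9987 7.4801; 7.4801 5.7008]
tr(P') = 25.6995

-1.2447 -0.6702


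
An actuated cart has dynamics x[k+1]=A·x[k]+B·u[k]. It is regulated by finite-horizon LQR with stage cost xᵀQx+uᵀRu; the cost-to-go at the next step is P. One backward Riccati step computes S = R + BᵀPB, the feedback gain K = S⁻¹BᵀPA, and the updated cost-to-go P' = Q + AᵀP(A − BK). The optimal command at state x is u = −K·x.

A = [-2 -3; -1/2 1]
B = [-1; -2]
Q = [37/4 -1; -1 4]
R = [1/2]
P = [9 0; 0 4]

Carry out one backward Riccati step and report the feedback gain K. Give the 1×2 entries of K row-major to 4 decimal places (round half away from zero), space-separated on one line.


0.8627 0.7451

BᵀP = [-9.0000 -8.0000]
S = R + BᵀPB = [1/2] + [25.0000] = [25.5000]
BᵀPA = [22.0000 19.0000]
K = S⁻¹·BᵀPA = [0.8627 0.7451]
A−BK = [-1.1373 -2.2549; 1.2255 2.4902]
AᵀP(A−BK) = [18.0196 35.6078; 35.6078 70.8431]
P' = Q + AᵀP(A−BK) = [27.2696 34.6078; 34.6078 74.8431]
tr(P') = 102.1127


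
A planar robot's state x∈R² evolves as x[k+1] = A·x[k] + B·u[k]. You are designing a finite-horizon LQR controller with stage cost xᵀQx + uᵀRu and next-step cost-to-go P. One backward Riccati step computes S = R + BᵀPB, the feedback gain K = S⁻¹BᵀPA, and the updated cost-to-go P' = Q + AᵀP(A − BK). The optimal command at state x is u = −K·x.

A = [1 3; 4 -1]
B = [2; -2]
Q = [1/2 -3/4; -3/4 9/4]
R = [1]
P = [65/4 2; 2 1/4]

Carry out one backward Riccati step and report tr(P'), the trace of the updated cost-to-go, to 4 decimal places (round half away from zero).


6.2402

BᵀP = [28.5000 3.5000]
S = R + BᵀPB = [1] + [50.0000] = [51.0000]
BᵀPA = [42.5000 82.0000]
K = S⁻¹·BᵀPA = [0.8333 1.6078]
A−BK = [-0.6667 -0.2157; 5.6667 2.2157]
AᵀP(A−BK) = [0.8333 1.4167; 1.4167 2.6569]
P' = Q + AᵀP(A−BK) = [1.3333 0.6667; 0.6667 4.9069]
tr(P') = 6.2402


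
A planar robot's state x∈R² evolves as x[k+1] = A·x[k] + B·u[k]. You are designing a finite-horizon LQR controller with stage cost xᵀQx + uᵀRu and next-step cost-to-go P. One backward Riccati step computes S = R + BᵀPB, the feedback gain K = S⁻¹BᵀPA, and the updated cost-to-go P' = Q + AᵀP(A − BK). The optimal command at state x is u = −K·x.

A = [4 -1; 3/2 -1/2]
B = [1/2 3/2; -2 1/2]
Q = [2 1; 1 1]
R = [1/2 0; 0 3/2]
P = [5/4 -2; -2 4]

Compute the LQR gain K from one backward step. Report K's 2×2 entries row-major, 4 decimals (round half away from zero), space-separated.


BᵀP = [4.6250 -9.0000; 0.8750 -1.0000]
S = R + BᵀPB = [1/2 0; 0 3/2] + [20.3125 2.4375; 2.4375 0.8125] = [20.8125 2.4375; 2.4375 2.3125]
BᵀPA = [5.0000 -0.1250; 2.0000 -0.3750]
K = S⁻¹·BᵀPA = [0.1585 0.0148; 0.6978 -0.1778]
A−BK = [2.8741 -0.7407; 1.4681 -0.3815]
AᵀP(A−BK) = [2.8119 -0.7185; -0.7185 0.1852]
P' = Q + AᵀP(A−BK) = [4.8119 0.2815; 0.2815 1.1852]
tr(P') = 5.9970

0.1585 0.0148 0.6978 -0.1778


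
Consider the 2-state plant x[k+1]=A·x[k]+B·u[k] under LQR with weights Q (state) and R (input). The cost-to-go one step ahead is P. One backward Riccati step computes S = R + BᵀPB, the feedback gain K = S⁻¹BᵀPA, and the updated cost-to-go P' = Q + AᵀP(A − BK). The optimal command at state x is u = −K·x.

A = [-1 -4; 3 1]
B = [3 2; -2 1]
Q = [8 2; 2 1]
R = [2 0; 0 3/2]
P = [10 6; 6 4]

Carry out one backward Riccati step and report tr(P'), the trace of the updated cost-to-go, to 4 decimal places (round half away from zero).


BᵀP = [18.0000 10.0000; 26.0000 16.0000]
S = R + BᵀPB = [2 0; 0 3/2] + [34.0000 46.0000; 46.0000 68.0000] = [36.0000 46.0000; 46.0000 69.5000]
BᵀPA = [12.0000 -62.0000; 22.0000 -88.0000]
K = S⁻¹·BᵀPA = [-0.4611 -0.6762; 0.6218 -0.8187]
A−BK = [-0.8601 -0.3342; 1.4560 0.4663]
AᵀP(A−BK) = [1.8549 0.1244; 0.1244 2.0363]
P' = Q + AᵀP(A−BK) = [9.8549 2.1244; 2.1244 3.0363]
tr(P') = 12.8912

12.8912


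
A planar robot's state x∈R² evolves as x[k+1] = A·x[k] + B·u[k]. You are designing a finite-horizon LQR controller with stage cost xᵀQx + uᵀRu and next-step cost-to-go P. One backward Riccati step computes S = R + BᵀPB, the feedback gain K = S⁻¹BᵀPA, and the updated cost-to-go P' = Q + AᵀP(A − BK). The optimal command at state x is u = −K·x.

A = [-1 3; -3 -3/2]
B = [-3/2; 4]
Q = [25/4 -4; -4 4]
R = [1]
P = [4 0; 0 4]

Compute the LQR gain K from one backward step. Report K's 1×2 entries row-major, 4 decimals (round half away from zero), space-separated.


-0.5676 -0.5676

BᵀP = [-6.0000 16.0000]
S = R + BᵀPB = [1] + [73.0000] = [74.0000]
BᵀPA = [-42.0000 -42.0000]
K = S⁻¹·BᵀPA = [-0.5676 -0.5676]
A−BK = [-1.8514 2.1486; -0.7297 0.7703]
AᵀP(A−BK) = [16.1622 -17.8378; -17.8378 21.1622]
P' = Q + AᵀP(A−BK) = [22.4122 -21.8378; -21.8378 25.1622]
tr(P') = 47.5743


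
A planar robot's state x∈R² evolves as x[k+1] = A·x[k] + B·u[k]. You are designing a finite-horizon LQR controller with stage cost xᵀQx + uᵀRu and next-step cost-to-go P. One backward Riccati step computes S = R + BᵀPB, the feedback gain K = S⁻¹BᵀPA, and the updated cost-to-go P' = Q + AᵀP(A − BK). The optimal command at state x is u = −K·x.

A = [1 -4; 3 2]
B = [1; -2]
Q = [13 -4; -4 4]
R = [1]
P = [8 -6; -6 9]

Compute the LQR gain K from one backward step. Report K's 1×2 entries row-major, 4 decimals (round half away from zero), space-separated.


BᵀP = [20.0000 -24.0000]
S = R + BᵀPB = [1] + [68.0000] = [69.0000]
BᵀPA = [-52.0000 -128.0000]
K = S⁻¹·BᵀPA = [-0.7536 -1.8551]
A−BK = [1.7536 -2.1449; 1.4928 -1.7101]
AᵀP(A−BK) = [13.8116 -14.4638; -14.4638 22.5507]
P' = Q + AᵀP(A−BK) = [26.8116 -18.4638; -18.4638 26.5507]
tr(P') = 53.3623

-0.7536 -1.8551


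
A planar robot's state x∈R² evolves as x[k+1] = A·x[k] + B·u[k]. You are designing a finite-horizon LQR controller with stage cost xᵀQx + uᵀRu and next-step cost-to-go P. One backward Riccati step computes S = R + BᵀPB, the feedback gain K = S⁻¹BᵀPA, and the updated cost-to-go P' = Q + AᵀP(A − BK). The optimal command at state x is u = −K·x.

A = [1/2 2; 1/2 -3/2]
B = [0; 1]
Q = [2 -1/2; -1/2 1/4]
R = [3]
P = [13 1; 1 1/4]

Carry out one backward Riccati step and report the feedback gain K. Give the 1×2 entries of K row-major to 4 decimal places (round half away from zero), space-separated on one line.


BᵀP = [1.0000 0.2500]
S = R + BᵀPB = [3] + [0.2500] = [3.2500]
BᵀPA = [0.6250 1.6250]
K = S⁻¹·BᵀPA = [0.1923 0.5000]
A−BK = [0.5000 2.0000; 0.3077 -2.0000]
AᵀP(A−BK) = [3.6923 12.7500; 12.7500 45.7500]
P' = Q + AᵀP(A−BK) = [5.6923 12.2500; 12.2500 46.0000]
tr(P') = 51.6923

0.1923 0.5000


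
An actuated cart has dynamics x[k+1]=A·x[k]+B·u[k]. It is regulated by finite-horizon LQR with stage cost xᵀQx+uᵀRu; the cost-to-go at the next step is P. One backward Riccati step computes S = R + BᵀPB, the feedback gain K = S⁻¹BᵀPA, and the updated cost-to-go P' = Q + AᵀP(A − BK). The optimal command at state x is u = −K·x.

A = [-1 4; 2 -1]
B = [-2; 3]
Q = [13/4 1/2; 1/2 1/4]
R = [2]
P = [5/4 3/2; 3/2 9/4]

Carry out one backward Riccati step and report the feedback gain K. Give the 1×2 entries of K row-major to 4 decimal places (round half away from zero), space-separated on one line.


BᵀP = [2.0000 3.7500]
S = R + BᵀPB = [2] + [7.2500] = [9.2500]
BᵀPA = [5.5000 4.2500]
K = S⁻¹·BᵀPA = [0.5946 0.4595]
A−BK = [0.1892 4.9189; 0.2162 -2.3784]
AᵀP(A−BK) = [0.9797 1.4730; 1.4730 8.2973]
P' = Q + AᵀP(A−BK) = [4.2297 1.9730; 1.9730 8.5473]
tr(P') = 12.7770

0.5946 0.4595


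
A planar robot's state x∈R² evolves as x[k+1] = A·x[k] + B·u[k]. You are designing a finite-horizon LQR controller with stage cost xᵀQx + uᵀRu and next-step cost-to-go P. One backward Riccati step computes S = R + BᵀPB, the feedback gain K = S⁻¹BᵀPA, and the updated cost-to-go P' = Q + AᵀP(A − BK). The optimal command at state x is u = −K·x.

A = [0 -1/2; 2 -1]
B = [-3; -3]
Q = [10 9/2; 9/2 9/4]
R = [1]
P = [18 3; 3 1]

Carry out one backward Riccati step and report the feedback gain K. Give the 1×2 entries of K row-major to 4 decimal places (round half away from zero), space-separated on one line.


BᵀP = [-63.0000 -12.0000]
S = R + BᵀPB = [1] + [225.0000] = [226.0000]
BᵀPA = [-24.0000 43.5000]
K = S⁻¹·BᵀPA = [-0.1062 0.1925]
A−BK = [-0.3186 0.0774; 1.6814 -0.4226]
AᵀP(A−BK) = [1.4513 -0.3805; -0.3805 0.1272]
P' = Q + AᵀP(A−BK) = [11.4513 4.1195; 4.1195 2.3772]
tr(P') = 13.8285

-0.1062 0.1925


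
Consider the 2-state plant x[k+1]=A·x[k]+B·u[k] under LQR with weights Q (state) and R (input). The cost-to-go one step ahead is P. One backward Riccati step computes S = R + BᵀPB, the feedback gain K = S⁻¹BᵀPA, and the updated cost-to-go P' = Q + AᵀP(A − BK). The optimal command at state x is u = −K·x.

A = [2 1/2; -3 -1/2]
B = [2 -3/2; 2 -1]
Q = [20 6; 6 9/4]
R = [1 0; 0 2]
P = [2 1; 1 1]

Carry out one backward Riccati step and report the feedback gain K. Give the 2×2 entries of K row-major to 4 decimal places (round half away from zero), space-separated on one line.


BᵀP = [6.0000 4.0000; -4.0000 -2.5000]
S = R + BᵀPB = [1 0; 0 2] + [20.0000 -13.0000; -13.0000 8.5000] = [21.0000 -13.0000; -13.0000 10.5000]
BᵀPA = [0.0000 1.0000; -0.5000 -0.7500]
K = S⁻¹·BᵀPA = [-0.1262 0.0146; -0.2039 -0.0534]
A−BK = [1.9466 0.3908; -2.9515 -0.5825]
AᵀP(A−BK) = [4.8981 0.9733; 0.9733 0.1954]
P' = Q + AᵀP(A−BK) = [24.8981 6.9733; 6.9733 2.4454]
tr(P') = 27.3434

-0.1262 0.0146 -0.2039 -0.0534


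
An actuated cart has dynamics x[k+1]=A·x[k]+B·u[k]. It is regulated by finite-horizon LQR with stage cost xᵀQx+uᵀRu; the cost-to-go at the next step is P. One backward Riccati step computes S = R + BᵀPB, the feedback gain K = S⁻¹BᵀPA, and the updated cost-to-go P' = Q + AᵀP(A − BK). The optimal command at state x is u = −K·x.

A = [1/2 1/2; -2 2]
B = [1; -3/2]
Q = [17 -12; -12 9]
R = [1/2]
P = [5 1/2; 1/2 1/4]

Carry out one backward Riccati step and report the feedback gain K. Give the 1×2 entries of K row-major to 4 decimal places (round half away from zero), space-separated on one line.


0.4110 0.5205

BᵀP = [4.2500 0.1250]
S = R + BᵀPB = [1/2] + [4.0625] = [4.5625]
BᵀPA = [1.8750 2.3750]
K = S⁻¹·BᵀPA = [0.4110 0.5205]
A−BK = [0.0890 -0.0205; -1.3836 2.7808]
AᵀP(A−BK) = [0.4795 -0.7260; -0.7260 2.0137]
P' = Q + AᵀP(A−BK) = [17.4795 -12.7260; -12.7260 11.0137]
tr(P') = 28.4932
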